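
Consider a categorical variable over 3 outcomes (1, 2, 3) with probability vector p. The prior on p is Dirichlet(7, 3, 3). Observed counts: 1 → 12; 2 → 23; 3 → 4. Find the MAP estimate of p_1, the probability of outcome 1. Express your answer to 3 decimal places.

The posterior is Dirichlet(αᵢ + nᵢ) = Dirichlet(19, 26, 7).
For a Dirichlet(a₁,…,a_K) with all aᵢ > 1, the mode has j-th component (aⱼ − 1)/(Σaᵢ − K).
Here Σaᵢ = 52 and K = 3, so p_1 = (19 − 1)/(52 − 3) = 18/49 ≈ 0.367.

MAP estimate: 0.367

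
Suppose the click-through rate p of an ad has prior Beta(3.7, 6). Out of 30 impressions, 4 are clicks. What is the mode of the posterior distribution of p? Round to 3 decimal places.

p̂_MAP = 0.178

Prior: Beta(3.7, 6).
Data: 4 successes in 30 trials. The binomial likelihood contributes p^4(1−p)^26, so the posterior is Beta(3.7+4, 6+26) = Beta(7.7, 32).
For Beta(a, b) with a, b > 1 the mode is (a−1)/(a+b−2) = 6.7/37.7 ≈ 0.178.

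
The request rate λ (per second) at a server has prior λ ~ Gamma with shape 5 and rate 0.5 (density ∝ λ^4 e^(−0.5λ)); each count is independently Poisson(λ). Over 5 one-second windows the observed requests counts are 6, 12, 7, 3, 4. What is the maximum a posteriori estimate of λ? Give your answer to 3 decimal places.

λ̂_MAP = 6.545

Σxᵢ = 6+12+7+3+4 = 32, with n = 5.
Posterior ∝ λ^4e^(−0.5λ) · λ^32e^(−5λ) = λ^36e^(−5.5λ), i.e. Gamma(shape=37, rate=5.5).
The mode of a Gamma(a, b) with a ≥ 1 (shape–rate) is (a−1)/b = 36/5.5 ≈ 6.545.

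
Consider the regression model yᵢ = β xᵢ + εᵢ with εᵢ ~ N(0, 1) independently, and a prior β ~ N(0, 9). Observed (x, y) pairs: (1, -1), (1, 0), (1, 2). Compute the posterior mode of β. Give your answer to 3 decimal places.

β̂_MAP = 0.321

log p(β | y) = −Σ(yᵢ − βxᵢ)²/(2·1) − β²/(2·9) + const.
Setting the derivative to zero: Σxᵢ(yᵢ − βxᵢ)/1 − β/9 = 0, so β = Σxᵢyᵢ / (Σxᵢ² + σ²/τ²).
Σxᵢyᵢ = 1·(-1) + 1·0 + 1·2 = 1; Σxᵢ² = 3; σ²/τ² = 1/9.
β̂_MAP = 1 / (3 + 1/9) = 1/(28/9) = 9/28 ≈ 0.321.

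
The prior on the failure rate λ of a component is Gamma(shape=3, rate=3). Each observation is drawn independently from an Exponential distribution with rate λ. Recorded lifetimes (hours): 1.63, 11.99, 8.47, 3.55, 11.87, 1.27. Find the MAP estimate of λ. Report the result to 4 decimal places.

The Exponential(rate=λ) likelihood is ∝ λ^n e^(−λΣtᵢ). Here n = 6 and Σtᵢ = 1.63 + 11.99 + 8.47 + 3.55 + 11.87 + 1.27 = 38.78.
Posterior ∝ λ^2e^(−3λ) · λ^6e^(−38.78λ) = λ^8e^(−41.78λ), i.e. Gamma(9, 41.78).
Mode = (a−1)/b = 8/41.78 ≈ 0.1915.

λ̂_MAP = 0.1915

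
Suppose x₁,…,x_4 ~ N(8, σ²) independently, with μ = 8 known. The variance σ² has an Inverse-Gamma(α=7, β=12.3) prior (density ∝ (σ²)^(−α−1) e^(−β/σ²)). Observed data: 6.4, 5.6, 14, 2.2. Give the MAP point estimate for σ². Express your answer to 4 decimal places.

σ̂²_MAP = 5.1280

Sum of squared deviations about the known mean: SS = (6.4−8)² + (5.6−8)² + (14−8)² + (2.2−8)² = 77.96.
The Normal likelihood contributes (σ²)^(−n/2) exp(−SS/(2σ²)), so the posterior is Inverse-Gamma(α + n/2, β + SS/2) = Inverse-Gamma(9, 51.28).
The mode of Inverse-Gamma(a, b) is b/(a+1) = 51.28/10 ≈ 5.1280.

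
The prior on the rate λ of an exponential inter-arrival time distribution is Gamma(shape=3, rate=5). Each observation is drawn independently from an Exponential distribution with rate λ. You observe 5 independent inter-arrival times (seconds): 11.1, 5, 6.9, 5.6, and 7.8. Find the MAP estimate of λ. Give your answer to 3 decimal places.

λ̂_MAP = 0.169

The Exponential(rate=λ) likelihood is ∝ λ^n e^(−λΣtᵢ). Here n = 5 and Σtᵢ = 11.1 + 5 + 6.9 + 5.6 + 7.8 = 36.4.
Posterior ∝ λ^2e^(−5λ) · λ^5e^(−36.4λ) = λ^7e^(−41.4λ), i.e. Gamma(8, 41.4).
Mode = (a−1)/b = 7/41.4 ≈ 0.169.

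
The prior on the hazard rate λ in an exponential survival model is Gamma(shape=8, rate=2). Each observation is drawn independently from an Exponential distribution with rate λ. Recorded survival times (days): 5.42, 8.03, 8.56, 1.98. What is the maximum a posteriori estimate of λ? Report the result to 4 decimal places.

The Exponential(rate=λ) likelihood is ∝ λ^n e^(−λΣtᵢ). Here n = 4 and Σtᵢ = 5.42 + 8.03 + 8.56 + 1.98 = 23.99.
Posterior ∝ λ^7e^(−2λ) · λ^4e^(−23.99λ) = λ^11e^(−25.99λ), i.e. Gamma(12, 25.99).
Mode = (a−1)/b = 11/25.99 ≈ 0.4232.

λ̂_MAP = 0.4232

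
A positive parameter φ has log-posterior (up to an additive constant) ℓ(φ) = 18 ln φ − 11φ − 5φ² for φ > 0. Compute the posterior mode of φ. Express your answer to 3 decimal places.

φ̂_MAP = 0.900

ℓ'(φ) = 18/φ − 11 − 10φ. Setting this to zero and multiplying by φ: 10φ² + 11φ − 18 = 0.
φ = (−11 + √(11² + 4·10·18)) / (2·10) = (−11 + √841) / 20 = (−11 + 29)/20 = 9/10.
ℓ''(φ) = −18/φ² − 10 < 0, confirming a maximum.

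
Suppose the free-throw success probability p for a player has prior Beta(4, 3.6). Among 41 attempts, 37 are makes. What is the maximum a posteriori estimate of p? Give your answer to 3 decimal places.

Prior: Beta(4, 3.6).
Data: 37 successes in 41 trials. The binomial likelihood contributes p^37(1−p)^4, so the posterior is Beta(4+37, 3.6+4) = Beta(41, 7.6).
For Beta(a, b) with a, b > 1 the mode is (a−1)/(a+b−2) = 40/46.6 ≈ 0.858.

p̂_MAP = 0.858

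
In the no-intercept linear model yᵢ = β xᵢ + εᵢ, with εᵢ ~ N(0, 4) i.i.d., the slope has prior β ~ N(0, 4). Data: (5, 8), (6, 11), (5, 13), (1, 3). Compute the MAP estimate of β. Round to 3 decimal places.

log p(β | y) = −Σ(yᵢ − βxᵢ)²/(2·4) − β²/(2·4) + const.
Setting the derivative to zero: Σxᵢ(yᵢ − βxᵢ)/4 − β/4 = 0, so β = Σxᵢyᵢ / (Σxᵢ² + σ²/τ²).
Σxᵢyᵢ = 5·8 + 6·11 + 5·13 + 1·3 = 174; Σxᵢ² = 87; σ²/τ² = 1.
β̂_MAP = 174 / (87 + 1) = 174/88 ≈ 1.977.

β̂_MAP = 1.977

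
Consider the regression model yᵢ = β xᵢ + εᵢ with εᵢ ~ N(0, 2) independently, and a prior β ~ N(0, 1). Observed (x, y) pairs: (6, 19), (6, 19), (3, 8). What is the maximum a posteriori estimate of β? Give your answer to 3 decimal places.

log p(β | y) = −Σ(yᵢ − βxᵢ)²/(2·2) − β²/(2·1) + const.
Setting the derivative to zero: Σxᵢ(yᵢ − βxᵢ)/2 − β/1 = 0, so β = Σxᵢyᵢ / (Σxᵢ² + σ²/τ²).
Σxᵢyᵢ = 6·19 + 6·19 + 3·8 = 252; Σxᵢ² = 81; σ²/τ² = 2.
β̂_MAP = 252 / (81 + 2) = 252/83 ≈ 3.036.

β̂_MAP = 3.036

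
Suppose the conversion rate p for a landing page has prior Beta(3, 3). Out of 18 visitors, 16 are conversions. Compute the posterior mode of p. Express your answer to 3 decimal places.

p̂_MAP = 0.818

Prior: Beta(3, 3).
Data: 16 successes in 18 trials. The binomial likelihood contributes p^16(1−p)^2, so the posterior is Beta(3+16, 3+2) = Beta(19, 5).
For Beta(a, b) with a, b > 1 the mode is (a−1)/(a+b−2) = 18/22 ≈ 0.818.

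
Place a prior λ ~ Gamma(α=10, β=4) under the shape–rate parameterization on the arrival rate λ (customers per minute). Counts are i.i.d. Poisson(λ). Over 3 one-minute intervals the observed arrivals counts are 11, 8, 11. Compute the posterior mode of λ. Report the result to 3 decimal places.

Σxᵢ = 11+8+11 = 30, with n = 3.
Posterior ∝ λ^9e^(−4λ) · λ^30e^(−3λ) = λ^39e^(−7λ), i.e. Gamma(shape=40, rate=7).
The mode of a Gamma(a, b) with a ≥ 1 (shape–rate) is (a−1)/b = 39/7 ≈ 5.571.

λ̂_MAP = 5.571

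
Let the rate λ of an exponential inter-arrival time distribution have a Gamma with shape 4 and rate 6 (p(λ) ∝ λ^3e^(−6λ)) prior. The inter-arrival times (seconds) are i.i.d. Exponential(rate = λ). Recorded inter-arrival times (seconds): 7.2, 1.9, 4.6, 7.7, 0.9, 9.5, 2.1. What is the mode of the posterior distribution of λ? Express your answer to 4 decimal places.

λ̂_MAP = 0.2506

The Exponential(rate=λ) likelihood is ∝ λ^n e^(−λΣtᵢ). Here n = 7 and Σtᵢ = 7.2 + 1.9 + 4.6 + 7.7 + 0.9 + 9.5 + 2.1 = 33.9.
Posterior ∝ λ^3e^(−6λ) · λ^7e^(−33.9λ) = λ^10e^(−39.9λ), i.e. Gamma(11, 39.9).
Mode = (a−1)/b = 10/39.9 ≈ 0.2506.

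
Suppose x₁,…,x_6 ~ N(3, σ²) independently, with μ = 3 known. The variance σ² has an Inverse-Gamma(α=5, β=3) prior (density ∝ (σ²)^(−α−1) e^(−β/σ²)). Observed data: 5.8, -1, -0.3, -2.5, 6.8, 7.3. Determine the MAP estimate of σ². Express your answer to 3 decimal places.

σ̂²_MAP = 5.773

Sum of squared deviations about the known mean: SS = (5.8−3)² + (-1−3)² + (-0.3−3)² + (-2.5−3)² + (6.8−3)² + (7.3−3)² = 97.91.
The Normal likelihood contributes (σ²)^(−n/2) exp(−SS/(2σ²)), so the posterior is Inverse-Gamma(α + n/2, β + SS/2) = Inverse-Gamma(8, 51.955).
The mode of Inverse-Gamma(a, b) is b/(a+1) = 51.955/9 ≈ 5.773.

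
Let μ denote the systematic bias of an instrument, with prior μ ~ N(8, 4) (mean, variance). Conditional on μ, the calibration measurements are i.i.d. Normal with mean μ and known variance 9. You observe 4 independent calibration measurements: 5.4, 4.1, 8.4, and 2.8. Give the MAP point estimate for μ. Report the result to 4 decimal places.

μ̂_MAP = 6.1920

n = 4; x̄ = (5.4 + 4.1 + 8.4 + 2.8)/4 = 20.7/4 = 5.175.
For a Normal prior and Normal likelihood with known variance, the posterior is Normal; its mode equals its mean, the precision-weighted average.
Prior precision 1/σ₀² = 1/4 = 0.25; data precision n/σ² = 4/9.
μ̂ = (0.25·8 + (4/9)·5.175) / (0.25 + 4/9) = 4.3/(25/36) = 6.1920.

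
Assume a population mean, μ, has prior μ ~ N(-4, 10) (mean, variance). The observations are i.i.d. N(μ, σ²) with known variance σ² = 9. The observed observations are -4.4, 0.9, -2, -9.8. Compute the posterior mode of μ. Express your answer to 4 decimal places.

n = 4; x̄ = ((-4.4) + 0.9 + (-2) + (-9.8))/4 = -15.3/4 = -3.825.
For a Normal prior and Normal likelihood with known variance, the posterior is Normal; its mode equals its mean, the precision-weighted average.
Prior precision 1/σ₀² = 1/10 = 0.1; data precision n/σ² = 4/9.
μ̂ = (0.1·(-4) + (4/9)·(-3.825)) / (0.1 + 4/9) = (-2.1)/(49/90) = -27/7 ≈ -3.8571.

μ̂_MAP = -3.8571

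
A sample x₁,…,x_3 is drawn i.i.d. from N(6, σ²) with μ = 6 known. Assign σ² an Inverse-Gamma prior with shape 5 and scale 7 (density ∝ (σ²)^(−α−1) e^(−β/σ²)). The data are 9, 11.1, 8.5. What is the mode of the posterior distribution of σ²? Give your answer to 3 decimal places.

σ̂²_MAP = 3.684

Sum of squared deviations about the known mean: SS = (9−6)² + (11.1−6)² + (8.5−6)² = 41.26.
The Normal likelihood contributes (σ²)^(−n/2) exp(−SS/(2σ²)), so the posterior is Inverse-Gamma(α + n/2, β + SS/2) = Inverse-Gamma(6.5, 27.63).
The mode of Inverse-Gamma(a, b) is b/(a+1) = 27.63/7.5 ≈ 3.684.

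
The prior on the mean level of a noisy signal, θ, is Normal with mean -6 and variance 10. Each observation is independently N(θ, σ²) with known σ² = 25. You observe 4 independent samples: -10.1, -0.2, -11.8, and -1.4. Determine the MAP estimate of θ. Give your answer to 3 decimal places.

θ̂_MAP = -5.923

n = 4; x̄ = ((-10.1) + (-0.2) + (-11.8) + (-1.4))/4 = -23.5/4 = -5.875.
For a Normal prior and Normal likelihood with known variance, the posterior is Normal; its mode equals its mean, the precision-weighted average.
Prior precision 1/σ₀² = 1/10 = 0.1; data precision n/σ² = 4/25 = 0.16.
θ̂ = (0.1·(-6) + 0.16·(-5.875)) / (0.1 + 0.16) = (-1.54)/0.26 = -77/13 ≈ -5.923.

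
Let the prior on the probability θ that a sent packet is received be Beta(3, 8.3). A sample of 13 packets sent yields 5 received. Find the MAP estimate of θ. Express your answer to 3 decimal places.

Prior: Beta(3, 8.3).
Data: 5 successes in 13 trials. The binomial likelihood contributes θ^5(1−θ)^8, so the posterior is Beta(3+5, 8.3+8) = Beta(8, 16.3).
For Beta(a, b) with a, b > 1 the mode is (a−1)/(a+b−2) = 7/22.3 ≈ 0.314.

θ̂_MAP = 0.314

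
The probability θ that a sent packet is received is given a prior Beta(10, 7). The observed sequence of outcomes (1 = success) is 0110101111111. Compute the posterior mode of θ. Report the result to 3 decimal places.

Prior: Beta(10, 7).
Data: 10 successes in 13 trials (from the sequence). The binomial likelihood contributes θ^10(1−θ)^3, so the posterior is Beta(10+10, 7+3) = Beta(20, 10).
For Beta(a, b) with a, b > 1 the mode is (a−1)/(a+b−2) = 19/28 ≈ 0.679.

θ̂_MAP = 0.679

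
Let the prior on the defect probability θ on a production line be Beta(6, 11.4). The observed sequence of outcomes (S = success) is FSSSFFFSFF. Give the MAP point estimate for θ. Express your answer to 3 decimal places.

θ̂_MAP = 0.354

Prior: Beta(6, 11.4).
Data: 4 successes in 10 trials (from the sequence). The binomial likelihood contributes θ^4(1−θ)^6, so the posterior is Beta(6+4, 11.4+6) = Beta(10, 17.4).
For Beta(a, b) with a, b > 1 the mode is (a−1)/(a+b−2) = 9/25.4 ≈ 0.354.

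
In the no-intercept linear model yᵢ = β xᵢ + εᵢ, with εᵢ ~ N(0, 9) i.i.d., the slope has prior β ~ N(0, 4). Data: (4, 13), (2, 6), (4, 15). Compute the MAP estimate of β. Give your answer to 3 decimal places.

β̂_MAP = 3.242

log p(β | y) = −Σ(yᵢ − βxᵢ)²/(2·9) − β²/(2·4) + const.
Setting the derivative to zero: Σxᵢ(yᵢ − βxᵢ)/9 − β/4 = 0, so β = Σxᵢyᵢ / (Σxᵢ² + σ²/τ²).
Σxᵢyᵢ = 4·13 + 2·6 + 4·15 = 124; Σxᵢ² = 36; σ²/τ² = 2.25.
β̂_MAP = 124 / (36 + 2.25) = 124/38.25 ≈ 3.242.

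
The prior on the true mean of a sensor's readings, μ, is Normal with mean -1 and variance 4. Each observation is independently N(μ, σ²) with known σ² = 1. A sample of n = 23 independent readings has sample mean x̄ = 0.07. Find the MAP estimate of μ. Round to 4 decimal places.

n = 23, x̄ = 0.07.
For a Normal prior and Normal likelihood with known variance, the posterior is Normal; its mode equals its mean, the precision-weighted average.
Prior precision 1/σ₀² = 1/4 = 0.25; data precision n/σ² = 23/1 = 23.
μ̂ = (0.25·(-1) + 23·0.07) / (0.25 + 23) = 1.36/23.25 = 136/2325 ≈ 0.0585.

μ̂_MAP = 0.0585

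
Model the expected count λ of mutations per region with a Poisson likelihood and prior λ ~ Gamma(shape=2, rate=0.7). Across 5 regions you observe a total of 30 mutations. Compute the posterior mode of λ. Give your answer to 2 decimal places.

Σxᵢ = 30, n = 5.
Posterior ∝ λe^(−0.7λ) · λ^30e^(−5λ) = λ^31e^(−5.7λ), i.e. Gamma(shape=32, rate=5.7).
The mode of a Gamma(a, b) with a ≥ 1 (shape–rate) is (a−1)/b = 31/5.7 ≈ 5.44.

λ̂_MAP = 5.44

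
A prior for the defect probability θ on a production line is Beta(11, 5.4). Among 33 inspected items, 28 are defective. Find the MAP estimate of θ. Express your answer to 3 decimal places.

Prior: Beta(11, 5.4).
Data: 28 successes in 33 trials. The binomial likelihood contributes θ^28(1−θ)^5, so the posterior is Beta(11+28, 5.4+5) = Beta(39, 10.4).
For Beta(a, b) with a, b > 1 the mode is (a−1)/(a+b−2) = 38/47.4 ≈ 0.802.

θ̂_MAP = 0.802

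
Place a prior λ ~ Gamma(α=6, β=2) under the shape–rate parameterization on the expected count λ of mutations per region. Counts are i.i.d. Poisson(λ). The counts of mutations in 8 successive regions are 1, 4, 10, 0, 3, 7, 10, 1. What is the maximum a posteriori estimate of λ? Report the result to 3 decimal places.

Σxᵢ = 1+4+10+0+3+7+10+1 = 36, with n = 8.
Posterior ∝ λ^5e^(−2λ) · λ^36e^(−8λ) = λ^41e^(−10λ), i.e. Gamma(shape=42, rate=10).
The mode of a Gamma(a, b) with a ≥ 1 (shape–rate) is (a−1)/b = 41/10 ≈ 4.100.

λ̂_MAP = 4.100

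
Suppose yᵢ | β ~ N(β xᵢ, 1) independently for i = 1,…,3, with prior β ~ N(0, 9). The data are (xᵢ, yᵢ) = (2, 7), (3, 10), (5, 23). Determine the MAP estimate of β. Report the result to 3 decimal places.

β̂_MAP = 4.172

log p(β | y) = −Σ(yᵢ − βxᵢ)²/(2·1) − β²/(2·9) + const.
Setting the derivative to zero: Σxᵢ(yᵢ − βxᵢ)/1 − β/9 = 0, so β = Σxᵢyᵢ / (Σxᵢ² + σ²/τ²).
Σxᵢyᵢ = 2·7 + 3·10 + 5·23 = 159; Σxᵢ² = 38; σ²/τ² = 1/9.
β̂_MAP = 159 / (38 + 1/9) = 159/(343/9) = 1431/343 ≈ 4.172.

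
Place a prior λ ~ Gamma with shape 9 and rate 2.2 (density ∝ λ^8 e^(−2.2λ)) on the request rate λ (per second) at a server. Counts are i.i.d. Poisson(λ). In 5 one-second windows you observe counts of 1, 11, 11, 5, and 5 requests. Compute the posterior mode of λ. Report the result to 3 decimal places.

Σxᵢ = 1+11+11+5+5 = 33, with n = 5.
Posterior ∝ λ^8e^(−2.2λ) · λ^33e^(−5λ) = λ^41e^(−7.2λ), i.e. Gamma(shape=42, rate=7.2).
The mode of a Gamma(a, b) with a ≥ 1 (shape–rate) is (a−1)/b = 41/7.2 ≈ 5.694.

λ̂_MAP = 5.694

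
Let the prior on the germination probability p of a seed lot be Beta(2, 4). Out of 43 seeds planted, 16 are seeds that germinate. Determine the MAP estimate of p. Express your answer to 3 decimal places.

p̂_MAP = 0.362

Prior: Beta(2, 4).
Data: 16 successes in 43 trials. The binomial likelihood contributes p^16(1−p)^27, so the posterior is Beta(2+16, 4+27) = Beta(18, 31).
For Beta(a, b) with a, b > 1 the mode is (a−1)/(a+b−2) = 17/47 ≈ 0.362.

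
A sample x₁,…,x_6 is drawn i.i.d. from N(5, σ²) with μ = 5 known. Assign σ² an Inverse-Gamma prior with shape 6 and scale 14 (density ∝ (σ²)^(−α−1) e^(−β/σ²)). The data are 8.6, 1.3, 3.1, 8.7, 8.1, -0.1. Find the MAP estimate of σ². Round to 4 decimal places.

Sum of squared deviations about the known mean: SS = (8.6−5)² + (1.3−5)² + (3.1−5)² + (8.7−5)² + (8.1−5)² + (-0.1−5)² = 79.57.
The Normal likelihood contributes (σ²)^(−n/2) exp(−SS/(2σ²)), so the posterior is Inverse-Gamma(α + n/2, β + SS/2) = Inverse-Gamma(9, 53.785).
The mode of Inverse-Gamma(a, b) is b/(a+1) = 53.785/10 ≈ 5.3785.

σ̂²_MAP = 5.3785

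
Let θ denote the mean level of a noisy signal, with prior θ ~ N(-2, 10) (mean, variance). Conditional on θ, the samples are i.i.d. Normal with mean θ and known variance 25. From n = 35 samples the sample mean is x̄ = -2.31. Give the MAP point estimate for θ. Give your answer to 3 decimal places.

n = 35, x̄ = -2.31.
For a Normal prior and Normal likelihood with known variance, the posterior is Normal; its mode equals its mean, the precision-weighted average.
Prior precision 1/σ₀² = 1/10 = 0.1; data precision n/σ² = 35/25 = 1.4.
θ̂ = (0.1·(-2) + 1.4·(-2.31)) / (0.1 + 1.4) = (-3.434)/1.5 = -1717/750 ≈ -2.289.

θ̂_MAP = -2.289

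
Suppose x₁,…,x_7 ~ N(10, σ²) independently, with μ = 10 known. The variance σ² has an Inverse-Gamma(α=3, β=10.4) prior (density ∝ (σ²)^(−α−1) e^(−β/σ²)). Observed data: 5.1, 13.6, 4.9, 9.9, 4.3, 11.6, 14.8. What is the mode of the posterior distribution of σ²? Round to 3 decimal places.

σ̂²_MAP = 9.459

Sum of squared deviations about the known mean: SS = (5.1−10)² + (13.6−10)² + (4.9−10)² + (9.9−10)² + (4.3−10)² + (11.6−10)² + (14.8−10)² = 121.08.
The Normal likelihood contributes (σ²)^(−n/2) exp(−SS/(2σ²)), so the posterior is Inverse-Gamma(α + n/2, β + SS/2) = Inverse-Gamma(6.5, 70.94).
The mode of Inverse-Gamma(a, b) is b/(a+1) = 70.94/7.5 ≈ 9.459.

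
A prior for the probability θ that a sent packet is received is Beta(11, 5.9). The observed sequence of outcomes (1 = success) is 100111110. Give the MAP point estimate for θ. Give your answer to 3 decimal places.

θ̂_MAP = 0.669

Prior: Beta(11, 5.9).
Data: 6 successes in 9 trials (from the sequence). The binomial likelihood contributes θ^6(1−θ)^3, so the posterior is Beta(11+6, 5.9+3) = Beta(17, 8.9).
For Beta(a, b) with a, b > 1 the mode is (a−1)/(a+b−2) = 16/23.9 ≈ 0.669.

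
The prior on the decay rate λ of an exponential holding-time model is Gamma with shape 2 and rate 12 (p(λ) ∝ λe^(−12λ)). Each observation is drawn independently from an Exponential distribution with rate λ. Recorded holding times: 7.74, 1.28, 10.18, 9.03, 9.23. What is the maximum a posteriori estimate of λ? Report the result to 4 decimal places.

The Exponential(rate=λ) likelihood is ∝ λ^n e^(−λΣtᵢ). Here n = 5 and Σtᵢ = 7.74 + 1.28 + 10.18 + 9.03 + 9.23 = 37.46.
Posterior ∝ λe^(−12λ) · λ^5e^(−37.46λ) = λ^6e^(−49.46λ), i.e. Gamma(7, 49.46).
Mode = (a−1)/b = 6/49.46 ≈ 0.1213.

λ̂_MAP = 0.1213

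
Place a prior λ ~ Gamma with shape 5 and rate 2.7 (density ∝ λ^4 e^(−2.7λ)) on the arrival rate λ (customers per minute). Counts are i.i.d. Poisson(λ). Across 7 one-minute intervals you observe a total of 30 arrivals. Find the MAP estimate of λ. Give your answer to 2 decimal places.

λ̂_MAP = 3.51

Σxᵢ = 30, n = 7.
Posterior ∝ λ^4e^(−2.7λ) · λ^30e^(−7λ) = λ^34e^(−9.7λ), i.e. Gamma(shape=35, rate=9.7).
The mode of a Gamma(a, b) with a ≥ 1 (shape–rate) is (a−1)/b = 34/9.7 ≈ 3.51.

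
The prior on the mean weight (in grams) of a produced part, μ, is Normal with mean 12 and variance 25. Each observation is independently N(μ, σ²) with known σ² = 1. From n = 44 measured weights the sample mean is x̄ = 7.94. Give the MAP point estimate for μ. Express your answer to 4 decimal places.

n = 44, x̄ = 7.94.
For a Normal prior and Normal likelihood with known variance, the posterior is Normal; its mode equals its mean, the precision-weighted average.
Prior precision 1/σ₀² = 1/25 = 0.04; data precision n/σ² = 44/1 = 44.
μ̂ = (0.04·12 + 44·7.94) / (0.04 + 44) = 349.84/44.04 = 8746/1101 ≈ 7.9437.

μ̂_MAP = 7.9437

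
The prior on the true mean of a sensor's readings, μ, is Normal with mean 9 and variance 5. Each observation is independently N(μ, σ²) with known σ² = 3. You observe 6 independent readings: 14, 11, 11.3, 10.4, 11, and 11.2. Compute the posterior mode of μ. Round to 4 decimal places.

μ̂_MAP = 11.2576

n = 6; x̄ = (14 + 11 + 11.3 + 10.4 + 11 + 11.2)/6 = 68.9/6 = 689/60 ≈ 11.4833.
For a Normal prior and Normal likelihood with known variance, the posterior is Normal; its mode equals its mean, the precision-weighted average.
Prior precision 1/σ₀² = 1/5 = 0.2; data precision n/σ² = 6/3 = 2.
μ̂ = (0.2·9 + 2·(689/60)) / (0.2 + 2) = (743/30)/2.2 = 743/66 ≈ 11.2576.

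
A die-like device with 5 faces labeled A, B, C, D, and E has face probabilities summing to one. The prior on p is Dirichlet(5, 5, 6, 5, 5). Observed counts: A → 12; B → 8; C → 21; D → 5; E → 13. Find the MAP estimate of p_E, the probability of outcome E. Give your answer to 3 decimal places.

The posterior is Dirichlet(αᵢ + nᵢ) = Dirichlet(17, 13, 27, 10, 18).
For a Dirichlet(a₁,…,a_K) with all aᵢ > 1, the mode has j-th component (aⱼ − 1)/(Σaᵢ − K).
Here Σaᵢ = 85 and K = 5, so p_E = (18 − 1)/(85 − 5) = 17/80 ≈ 0.213.

MAP estimate of p_E = 0.213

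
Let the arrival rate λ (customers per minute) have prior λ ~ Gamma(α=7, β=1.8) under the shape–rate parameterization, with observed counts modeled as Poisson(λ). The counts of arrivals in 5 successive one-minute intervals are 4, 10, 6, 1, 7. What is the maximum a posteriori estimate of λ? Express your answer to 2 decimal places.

λ̂_MAP = 5.00

Σxᵢ = 4+10+6+1+7 = 28, with n = 5.
Posterior ∝ λ^6e^(−1.8λ) · λ^28e^(−5λ) = λ^34e^(−6.8λ), i.e. Gamma(shape=35, rate=6.8).
The mode of a Gamma(a, b) with a ≥ 1 (shape–rate) is (a−1)/b = 34/6.8 ≈ 5.00.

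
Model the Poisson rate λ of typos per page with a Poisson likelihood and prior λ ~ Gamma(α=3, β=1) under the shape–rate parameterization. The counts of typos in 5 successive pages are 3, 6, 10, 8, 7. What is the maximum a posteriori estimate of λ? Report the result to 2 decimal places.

Σxᵢ = 3+6+10+8+7 = 34, with n = 5.
Posterior ∝ λ^2e^(−1λ) · λ^34e^(−5λ) = λ^36e^(−6λ), i.e. Gamma(shape=37, rate=6).
The mode of a Gamma(a, b) with a ≥ 1 (shape–rate) is (a−1)/b = 36/6 ≈ 6.00.

λ̂_MAP = 6.00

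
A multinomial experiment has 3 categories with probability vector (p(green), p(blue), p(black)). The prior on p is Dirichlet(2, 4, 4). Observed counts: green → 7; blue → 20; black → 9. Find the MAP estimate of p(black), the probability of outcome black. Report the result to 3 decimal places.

MAP estimate of p(black) = 0.279

The posterior is Dirichlet(αᵢ + nᵢ) = Dirichlet(9, 24, 13).
For a Dirichlet(a₁,…,a_K) with all aᵢ > 1, the mode has j-th component (aⱼ − 1)/(Σaᵢ − K).
Here Σaᵢ = 46 and K = 3, so p(black) = (13 − 1)/(46 − 3) = 12/43 ≈ 0.279.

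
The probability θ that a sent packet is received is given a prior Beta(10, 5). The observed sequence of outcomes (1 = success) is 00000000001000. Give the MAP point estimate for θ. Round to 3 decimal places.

θ̂_MAP = 0.370

Prior: Beta(10, 5).
Data: 1 success in 14 trials (from the sequence). The binomial likelihood contributes θ(1−θ)^13, so the posterior is Beta(10+1, 5+13) = Beta(11, 18).
For Beta(a, b) with a, b > 1 the mode is (a−1)/(a+b−2) = 10/27 ≈ 0.370.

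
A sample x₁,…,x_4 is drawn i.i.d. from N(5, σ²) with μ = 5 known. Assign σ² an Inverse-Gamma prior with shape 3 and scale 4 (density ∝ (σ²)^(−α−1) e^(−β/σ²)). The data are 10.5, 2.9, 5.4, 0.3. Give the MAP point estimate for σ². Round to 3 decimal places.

Sum of squared deviations about the known mean: SS = (10.5−5)² + (2.9−5)² + (5.4−5)² + (0.3−5)² = 56.91.
The Normal likelihood contributes (σ²)^(−n/2) exp(−SS/(2σ²)), so the posterior is Inverse-Gamma(α + n/2, β + SS/2) = Inverse-Gamma(5, 32.455).
The mode of Inverse-Gamma(a, b) is b/(a+1) = 32.455/6 ≈ 5.409.

σ̂²_MAP = 5.409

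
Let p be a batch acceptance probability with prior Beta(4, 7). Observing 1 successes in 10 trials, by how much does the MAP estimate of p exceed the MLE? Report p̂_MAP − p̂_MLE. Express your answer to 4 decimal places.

MAP − MLE = 0.1105

Posterior is Beta(5, 16); MAP = (5−1)/(21−2) = 4/19 ≈ 0.21053.
MLE ignores the prior: p̂_MLE = k/n = 1/10 ≈ 0.10000.
Difference = 4/19 − 1/10 = 21/190 ≈ 0.1105.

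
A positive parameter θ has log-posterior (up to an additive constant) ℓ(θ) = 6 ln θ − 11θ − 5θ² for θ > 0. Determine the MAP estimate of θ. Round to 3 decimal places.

ℓ'(θ) = 6/θ − 11 − 10θ. Setting this to zero and multiplying by θ: 10θ² + 11θ − 6 = 0.
θ = (−11 + √(11² + 4·10·6)) / (2·10) = (−11 + √361) / 20 = (−11 + 19)/20 = 2/5.
ℓ''(θ) = −6/θ² − 10 < 0, confirming a maximum.

θ̂_MAP = 0.400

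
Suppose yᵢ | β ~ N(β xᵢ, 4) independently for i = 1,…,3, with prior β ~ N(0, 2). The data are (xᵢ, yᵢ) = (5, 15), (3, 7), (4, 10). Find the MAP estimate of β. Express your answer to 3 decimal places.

β̂_MAP = 2.615

log p(β | y) = −Σ(yᵢ − βxᵢ)²/(2·4) − β²/(2·2) + const.
Setting the derivative to zero: Σxᵢ(yᵢ − βxᵢ)/4 − β/2 = 0, so β = Σxᵢyᵢ / (Σxᵢ² + σ²/τ²).
Σxᵢyᵢ = 5·15 + 3·7 + 4·10 = 136; Σxᵢ² = 50; σ²/τ² = 2.
β̂_MAP = 136 / (50 + 2) = 136/52 ≈ 2.615.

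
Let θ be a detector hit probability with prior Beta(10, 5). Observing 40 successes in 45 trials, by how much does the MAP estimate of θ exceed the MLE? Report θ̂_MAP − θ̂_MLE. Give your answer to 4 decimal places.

MAP − MLE = -0.0441

Posterior is Beta(50, 10); MAP = (50−1)/(60−2) = 49/58 ≈ 0.84483.
MLE ignores the prior: θ̂_MLE = k/n = 40/45 ≈ 0.88889.
Difference = 49/58 − 40/45 = -23/522 ≈ -0.0441.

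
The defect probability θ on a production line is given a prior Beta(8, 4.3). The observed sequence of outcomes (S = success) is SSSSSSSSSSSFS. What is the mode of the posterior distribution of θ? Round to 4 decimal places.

Prior: Beta(8, 4.3).
Data: 12 successes in 13 trials (from the sequence). The binomial likelihood contributes θ^12(1−θ)^1, so the posterior is Beta(8+12, 4.3+1) = Beta(20, 5.3).
For Beta(a, b) with a, b > 1 the mode is (a−1)/(a+b−2) = 19/23.3 ≈ 0.8155.

θ̂_MAP = 0.8155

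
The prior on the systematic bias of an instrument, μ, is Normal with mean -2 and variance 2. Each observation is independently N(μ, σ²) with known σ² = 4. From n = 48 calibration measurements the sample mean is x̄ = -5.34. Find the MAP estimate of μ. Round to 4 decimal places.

n = 48, x̄ = -5.34.
For a Normal prior and Normal likelihood with known variance, the posterior is Normal; its mode equals its mean, the precision-weighted average.
Prior precision 1/σ₀² = 1/2 = 0.5; data precision n/σ² = 48/4 = 12.
μ̂ = (0.5·(-2) + 12·(-5.34)) / (0.5 + 12) = (-65.08)/12.5 = -5.2064.

μ̂_MAP = -5.2064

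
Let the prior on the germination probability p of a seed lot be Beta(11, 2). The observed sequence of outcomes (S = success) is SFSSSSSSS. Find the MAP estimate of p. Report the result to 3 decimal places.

Prior: Beta(11, 2).
Data: 8 successes in 9 trials (from the sequence). The binomial likelihood contributes p^8(1−p)^1, so the posterior is Beta(11+8, 2+1) = Beta(19, 3).
For Beta(a, b) with a, b > 1 the mode is (a−1)/(a+b−2) = 18/20 ≈ 0.900.

p̂_MAP = 0.900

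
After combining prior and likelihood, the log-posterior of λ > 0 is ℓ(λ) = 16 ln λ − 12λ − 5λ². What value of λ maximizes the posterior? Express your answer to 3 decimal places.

ℓ'(λ) = 16/λ − 12 − 10λ. Setting this to zero and multiplying by λ: 10λ² + 12λ − 16 = 0.
λ = (−12 + √(12² + 4·10·16)) / (2·10) = (−12 + √784) / 20 = (−12 + 28)/20 = 4/5.
ℓ''(λ) = −16/λ² − 10 < 0, confirming a maximum.

λ̂_MAP = 0.800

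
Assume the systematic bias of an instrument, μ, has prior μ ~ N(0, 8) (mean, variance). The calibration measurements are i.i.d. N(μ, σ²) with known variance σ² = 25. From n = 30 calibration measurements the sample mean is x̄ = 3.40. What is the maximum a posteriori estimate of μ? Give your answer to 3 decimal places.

μ̂_MAP = 3.079

n = 30, x̄ = 3.40.
For a Normal prior and Normal likelihood with known variance, the posterior is Normal; its mode equals its mean, the precision-weighted average.
Prior precision 1/σ₀² = 1/8 = 0.125; data precision n/σ² = 30/25 = 1.2.
μ̂ = (0.125·0 + 1.2·3.4) / (0.125 + 1.2) = 4.08/1.325 = 816/265 ≈ 3.079.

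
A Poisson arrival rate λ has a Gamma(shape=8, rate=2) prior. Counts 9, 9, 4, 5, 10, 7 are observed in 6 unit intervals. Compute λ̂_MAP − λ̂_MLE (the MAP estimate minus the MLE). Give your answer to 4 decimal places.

MAP − MLE = -0.9583

Σxᵢ = 44. Posterior is Gamma(52, 8); MAP = (52−1)/8 = 51/8 ≈ 6.37500.
MLE = x̄ = 44/6 ≈ 7.33333.
Difference = 51/8 − 44/6 = -23/24 ≈ -0.9583.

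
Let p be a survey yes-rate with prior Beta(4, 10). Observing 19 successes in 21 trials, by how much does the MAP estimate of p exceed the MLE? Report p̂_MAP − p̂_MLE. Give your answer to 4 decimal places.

MAP − MLE = -0.2381

Posterior is Beta(23, 12); MAP = (23−1)/(35−2) = 22/33 ≈ 0.66667.
MLE ignores the prior: p̂_MLE = k/n = 19/21 ≈ 0.90476.
Difference = 22/33 − 19/21 = -5/21 ≈ -0.2381.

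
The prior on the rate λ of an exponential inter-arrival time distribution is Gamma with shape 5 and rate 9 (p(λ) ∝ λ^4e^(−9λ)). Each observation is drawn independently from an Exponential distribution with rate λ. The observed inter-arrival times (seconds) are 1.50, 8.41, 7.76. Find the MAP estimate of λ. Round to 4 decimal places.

λ̂_MAP = 0.2625

The Exponential(rate=λ) likelihood is ∝ λ^n e^(−λΣtᵢ). Here n = 3 and Σtᵢ = 1.50 + 8.41 + 7.76 = 17.67.
Posterior ∝ λ^4e^(−9λ) · λ^3e^(−17.67λ) = λ^7e^(−26.67λ), i.e. Gamma(8, 26.67).
Mode = (a−1)/b = 7/26.67 ≈ 0.2625.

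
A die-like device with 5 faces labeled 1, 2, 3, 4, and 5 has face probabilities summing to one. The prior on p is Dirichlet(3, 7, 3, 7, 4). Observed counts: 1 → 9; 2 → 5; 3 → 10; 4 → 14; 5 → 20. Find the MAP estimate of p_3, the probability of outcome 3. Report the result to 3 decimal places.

The posterior is Dirichlet(αᵢ + nᵢ) = Dirichlet(12, 12, 13, 21, 24).
For a Dirichlet(a₁,…,a_K) with all aᵢ > 1, the mode has j-th component (aⱼ − 1)/(Σaᵢ − K).
Here Σaᵢ = 82 and K = 5, so p_3 = (13 − 1)/(82 − 5) = 12/77 ≈ 0.156.

MAP estimate: 0.156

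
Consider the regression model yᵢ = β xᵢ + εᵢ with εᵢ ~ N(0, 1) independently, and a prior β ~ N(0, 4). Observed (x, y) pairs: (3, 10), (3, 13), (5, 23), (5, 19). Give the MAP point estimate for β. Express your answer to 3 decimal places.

log p(β | y) = −Σ(yᵢ − βxᵢ)²/(2·1) − β²/(2·4) + const.
Setting the derivative to zero: Σxᵢ(yᵢ − βxᵢ)/1 − β/4 = 0, so β = Σxᵢyᵢ / (Σxᵢ² + σ²/τ²).
Σxᵢyᵢ = 3·10 + 3·13 + 5·23 + 5·19 = 279; Σxᵢ² = 68; σ²/τ² = 0.25.
β̂_MAP = 279 / (68 + 0.25) = 279/68.25 ≈ 4.088.

β̂_MAP = 4.088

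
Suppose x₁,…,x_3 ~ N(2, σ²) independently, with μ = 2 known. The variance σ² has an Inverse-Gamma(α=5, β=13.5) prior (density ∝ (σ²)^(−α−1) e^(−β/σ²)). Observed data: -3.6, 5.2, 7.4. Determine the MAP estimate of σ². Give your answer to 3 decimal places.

σ̂²_MAP = 6.517

Sum of squared deviations about the known mean: SS = (-3.6−2)² + (5.2−2)² + (7.4−2)² = 70.76.
The Normal likelihood contributes (σ²)^(−n/2) exp(−SS/(2σ²)), so the posterior is Inverse-Gamma(α + n/2, β + SS/2) = Inverse-Gamma(6.5, 48.88).
The mode of Inverse-Gamma(a, b) is b/(a+1) = 48.88/7.5 ≈ 6.517.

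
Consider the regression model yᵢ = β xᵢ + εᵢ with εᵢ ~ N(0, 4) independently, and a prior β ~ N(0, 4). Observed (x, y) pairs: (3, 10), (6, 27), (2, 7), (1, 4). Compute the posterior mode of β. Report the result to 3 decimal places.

β̂_MAP = 4.118

log p(β | y) = −Σ(yᵢ − βxᵢ)²/(2·4) − β²/(2·4) + const.
Setting the derivative to zero: Σxᵢ(yᵢ − βxᵢ)/4 − β/4 = 0, so β = Σxᵢyᵢ / (Σxᵢ² + σ²/τ²).
Σxᵢyᵢ = 3·10 + 6·27 + 2·7 + 1·4 = 210; Σxᵢ² = 50; σ²/τ² = 1.
β̂_MAP = 210 / (50 + 1) = 210/51 ≈ 4.118.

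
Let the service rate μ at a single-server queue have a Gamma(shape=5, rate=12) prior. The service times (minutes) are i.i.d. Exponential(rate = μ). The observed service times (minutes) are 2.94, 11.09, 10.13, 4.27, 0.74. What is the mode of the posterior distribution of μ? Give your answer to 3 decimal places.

The Exponential(rate=μ) likelihood is ∝ μ^n e^(−μΣtᵢ). Here n = 5 and Σtᵢ = 2.94 + 11.09 + 10.13 + 4.27 + 0.74 = 29.17.
Posterior ∝ μ^4e^(−12μ) · μ^5e^(−29.17μ) = μ^9e^(−41.17μ), i.e. Gamma(10, 41.17).
Mode = (a−1)/b = 9/41.17 ≈ 0.219.

μ̂_MAP = 0.219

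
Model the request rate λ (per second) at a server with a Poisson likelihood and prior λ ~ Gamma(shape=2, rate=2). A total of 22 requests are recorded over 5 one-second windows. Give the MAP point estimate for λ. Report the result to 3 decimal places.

λ̂_MAP = 3.286

Σxᵢ = 22, n = 5.
Posterior ∝ λe^(−2λ) · λ^22e^(−5λ) = λ^23e^(−7λ), i.e. Gamma(shape=24, rate=7).
The mode of a Gamma(a, b) with a ≥ 1 (shape–rate) is (a−1)/b = 23/7 ≈ 3.286.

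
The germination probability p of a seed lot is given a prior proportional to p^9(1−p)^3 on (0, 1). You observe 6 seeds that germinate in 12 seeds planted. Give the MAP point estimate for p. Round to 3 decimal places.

The prior density ∝ p^9(1−p)^3 is the kernel of Beta(10, 4).
Data: 6 successes in 12 trials. The binomial likelihood contributes p^6(1−p)^6, so the posterior is Beta(10+6, 4+6) = Beta(16, 10).
For Beta(a, b) with a, b > 1 the mode is (a−1)/(a+b−2) = 15/24 ≈ 0.625.

p̂_MAP = 0.625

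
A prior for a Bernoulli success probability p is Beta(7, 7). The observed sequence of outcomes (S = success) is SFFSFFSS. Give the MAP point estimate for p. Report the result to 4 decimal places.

p̂_MAP = 0.5000

Prior: Beta(7, 7).
Data: 4 successes in 8 trials (from the sequence). The binomial likelihood contributes p^4(1−p)^4, so the posterior is Beta(7+4, 7+4) = Beta(11, 11).
For Beta(a, b) with a, b > 1 the mode is (a−1)/(a+b−2) = 10/20 ≈ 0.5000.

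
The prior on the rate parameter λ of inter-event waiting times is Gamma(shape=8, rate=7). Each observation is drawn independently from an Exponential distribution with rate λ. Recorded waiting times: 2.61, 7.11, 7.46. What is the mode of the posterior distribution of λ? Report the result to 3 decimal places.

The Exponential(rate=λ) likelihood is ∝ λ^n e^(−λΣtᵢ). Here n = 3 and Σtᵢ = 2.61 + 7.11 + 7.46 = 17.18.
Posterior ∝ λ^7e^(−7λ) · λ^3e^(−17.18λ) = λ^10e^(−24.18λ), i.e. Gamma(11, 24.18).
Mode = (a−1)/b = 10/24.18 ≈ 0.414.

λ̂_MAP = 0.414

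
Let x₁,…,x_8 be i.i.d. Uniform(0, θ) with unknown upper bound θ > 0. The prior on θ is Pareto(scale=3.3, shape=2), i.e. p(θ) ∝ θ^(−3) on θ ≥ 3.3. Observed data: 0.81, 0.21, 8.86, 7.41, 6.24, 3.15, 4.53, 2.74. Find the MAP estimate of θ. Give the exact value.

The Uniform(0, θ) likelihood is θ^(−n) for θ ≥ max(xᵢ), zero otherwise. Here max(xᵢ) = 8.86.
Posterior ∝ θ^(−3) · θ^(−8) = θ^(−11) on θ ≥ max(3.3, 8.86) = 8.86.
This density is strictly decreasing in θ, so the posterior mode lies at the lower boundary of the support.

θ̂_MAP = 8.86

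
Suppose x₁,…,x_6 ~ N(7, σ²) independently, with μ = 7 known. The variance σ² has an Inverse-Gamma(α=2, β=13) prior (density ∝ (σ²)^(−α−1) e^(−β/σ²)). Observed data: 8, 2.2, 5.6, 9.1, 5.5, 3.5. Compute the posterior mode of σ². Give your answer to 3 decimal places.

Sum of squared deviations about the known mean: SS = (8−7)² + (2.2−7)² + (5.6−7)² + (9.1−7)² + (5.5−7)² + (3.5−7)² = 44.91.
The Normal likelihood contributes (σ²)^(−n/2) exp(−SS/(2σ²)), so the posterior is Inverse-Gamma(α + n/2, β + SS/2) = Inverse-Gamma(5, 35.455).
The mode of Inverse-Gamma(a, b) is b/(a+1) = 35.455/6 ≈ 5.909.

σ̂²_MAP = 5.909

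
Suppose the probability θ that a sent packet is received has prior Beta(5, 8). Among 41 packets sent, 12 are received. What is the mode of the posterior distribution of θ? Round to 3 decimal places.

θ̂_MAP = 0.308

Prior: Beta(5, 8).
Data: 12 successes in 41 trials. The binomial likelihood contributes θ^12(1−θ)^29, so the posterior is Beta(5+12, 8+29) = Beta(17, 37).
For Beta(a, b) with a, b > 1 the mode is (a−1)/(a+b−2) = 16/52 ≈ 0.308.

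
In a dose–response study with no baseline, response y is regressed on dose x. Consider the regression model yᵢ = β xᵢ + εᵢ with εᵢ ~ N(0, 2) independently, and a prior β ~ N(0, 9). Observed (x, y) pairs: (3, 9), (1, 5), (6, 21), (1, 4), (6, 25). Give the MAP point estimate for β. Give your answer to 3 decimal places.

log p(β | y) = −Σ(yᵢ − βxᵢ)²/(2·2) − β²/(2·9) + const.
Setting the derivative to zero: Σxᵢ(yᵢ − βxᵢ)/2 − β/9 = 0, so β = Σxᵢyᵢ / (Σxᵢ² + σ²/τ²).
Σxᵢyᵢ = 3·9 + 1·5 + 6·21 + 1·4 + 6·25 = 312; Σxᵢ² = 83; σ²/τ² = 2/9.
β̂_MAP = 312 / (83 + 2/9) = 312/(749/9) = 2808/749 ≈ 3.749.

β̂_MAP = 3.749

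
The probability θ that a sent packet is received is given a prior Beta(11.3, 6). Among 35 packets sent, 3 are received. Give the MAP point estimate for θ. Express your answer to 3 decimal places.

θ̂_MAP = 0.264

Prior: Beta(11.3, 6).
Data: 3 successes in 35 trials. The binomial likelihood contributes θ^3(1−θ)^32, so the posterior is Beta(11.3+3, 6+32) = Beta(14.3, 38).
For Beta(a, b) with a, b > 1 the mode is (a−1)/(a+b−2) = 13.3/50.3 ≈ 0.264.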